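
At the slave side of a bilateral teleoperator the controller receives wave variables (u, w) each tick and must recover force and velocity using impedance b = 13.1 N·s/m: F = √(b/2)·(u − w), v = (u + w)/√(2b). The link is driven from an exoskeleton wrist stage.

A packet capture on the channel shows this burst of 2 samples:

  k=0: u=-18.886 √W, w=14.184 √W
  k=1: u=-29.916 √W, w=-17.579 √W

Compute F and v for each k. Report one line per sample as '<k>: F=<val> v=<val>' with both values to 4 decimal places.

0: F=-84.6359 v=-0.9186
1: F=-31.5740 v=-9.2789

k=0: u−w=-33.0700, u+w=-4.7020; √(b/2)=2.5593, √(2b)=5.1186; F=2.5593×(-33.07)=-84.6359, v=-4.7020/5.1186=-0.9186
k=1: u−w=-12.3370, u+w=-47.4950; √(b/2)=2.5593, √(2b)=5.1186; F=2.5593×(-12.337)=-31.5740, v=-47.4950/5.1186=-9.2789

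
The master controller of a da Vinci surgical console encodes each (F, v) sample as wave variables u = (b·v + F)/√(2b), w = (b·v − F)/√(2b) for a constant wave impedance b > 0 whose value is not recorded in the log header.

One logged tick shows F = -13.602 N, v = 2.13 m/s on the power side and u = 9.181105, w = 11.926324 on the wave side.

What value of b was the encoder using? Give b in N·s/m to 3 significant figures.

b = 49.1 N·s/m

u + w = 21.107429;  u + w = √(2b)·v, so √(2b) = 21.107429/2.13 = 9.909591.
b = (√(2b))²/2 = 98.199995/2 = 49.099998.
(Check via u − w = 2F/√(2b): u − w = -2.745219, 2F/√(2b) = -2.745219.)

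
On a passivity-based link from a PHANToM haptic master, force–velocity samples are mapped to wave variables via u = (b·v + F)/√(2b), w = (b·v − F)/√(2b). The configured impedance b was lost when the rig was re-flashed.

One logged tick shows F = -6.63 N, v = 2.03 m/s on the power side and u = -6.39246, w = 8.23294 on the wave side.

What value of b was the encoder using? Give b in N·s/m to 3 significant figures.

u + w = 1.84048;  u + w = √(2b)·v, so √(2b) = 1.84048/2.03 = 0.90664.
b = (√(2b))²/2 = 0.82200/2 = 0.41100.
(Check via u − w = 2F/√(2b): u − w = -14.62540, 2F/√(2b) = -14.62542.)

b = 0.411 N·s/m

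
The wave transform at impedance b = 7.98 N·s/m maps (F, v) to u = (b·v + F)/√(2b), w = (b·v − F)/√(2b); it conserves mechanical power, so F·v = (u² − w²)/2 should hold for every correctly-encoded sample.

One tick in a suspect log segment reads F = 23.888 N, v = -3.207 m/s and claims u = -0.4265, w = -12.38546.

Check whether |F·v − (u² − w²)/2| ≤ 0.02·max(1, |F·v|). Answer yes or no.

F·v = 23.888×(-3.207) = -76.6088 W.
(u² − w²)/2 = (0.1819 − 153.3996)/2 = -76.6089 W.
|Δ| = 0.0000;  2% of max(1, |F·v|) = 1.5322.

yes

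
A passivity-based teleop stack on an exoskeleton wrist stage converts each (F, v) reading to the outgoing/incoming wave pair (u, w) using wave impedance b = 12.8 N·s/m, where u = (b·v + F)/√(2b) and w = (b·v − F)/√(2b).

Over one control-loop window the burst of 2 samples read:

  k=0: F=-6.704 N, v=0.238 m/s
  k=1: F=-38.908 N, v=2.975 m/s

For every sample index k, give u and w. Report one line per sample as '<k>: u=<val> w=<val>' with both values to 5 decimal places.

k=0: b·v=12.8×0.238=3.04640; √(2b)=5.05964; u=(3.04640+(-6.704))/5.05964=-0.72290, w=(3.04640−(-6.704))/5.05964=1.92709
k=1: b·v=12.8×2.975=38.08000; √(2b)=5.05964; u=(38.08000+(-38.908))/5.05964=-0.16365, w=(38.08000−(-38.908))/5.05964=15.21609

0: u=-0.72290 w=1.92709
1: u=-0.16365 w=15.21609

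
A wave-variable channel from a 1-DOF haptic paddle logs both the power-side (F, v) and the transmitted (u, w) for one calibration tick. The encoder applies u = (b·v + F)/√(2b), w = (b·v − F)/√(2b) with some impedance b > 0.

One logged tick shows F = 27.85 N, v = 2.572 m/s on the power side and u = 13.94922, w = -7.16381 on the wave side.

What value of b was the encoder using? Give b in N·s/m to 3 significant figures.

b = 3.48 N·s/m

u + w = 6.78541;  u + w = √(2b)·v, so √(2b) = 6.78541/2.572 = 2.63818.
b = (√(2b))²/2 = 6.96002/2 = 3.48001.
(Check via u − w = 2F/√(2b): u − w = 21.11303, 2F/√(2b) = 21.11301.)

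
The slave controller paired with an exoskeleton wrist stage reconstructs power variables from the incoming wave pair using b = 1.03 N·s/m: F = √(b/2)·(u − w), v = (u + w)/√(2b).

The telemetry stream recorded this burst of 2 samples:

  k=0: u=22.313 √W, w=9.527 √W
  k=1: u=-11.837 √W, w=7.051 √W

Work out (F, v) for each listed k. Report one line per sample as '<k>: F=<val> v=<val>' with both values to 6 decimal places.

0: F=9.175681 v=22.183979
1: F=-13.554690 v=-3.334564

k=0: u−w=12.786000, u+w=31.840000; √(b/2)=0.717635, √(2b)=1.435270; F=0.717635×12.786=9.175681, v=31.840000/1.435270=22.183979
k=1: u−w=-18.888000, u+w=-4.786000; √(b/2)=0.717635, √(2b)=1.435270; F=0.717635×(-18.888)=-13.554690, v=-4.786000/1.435270=-3.334564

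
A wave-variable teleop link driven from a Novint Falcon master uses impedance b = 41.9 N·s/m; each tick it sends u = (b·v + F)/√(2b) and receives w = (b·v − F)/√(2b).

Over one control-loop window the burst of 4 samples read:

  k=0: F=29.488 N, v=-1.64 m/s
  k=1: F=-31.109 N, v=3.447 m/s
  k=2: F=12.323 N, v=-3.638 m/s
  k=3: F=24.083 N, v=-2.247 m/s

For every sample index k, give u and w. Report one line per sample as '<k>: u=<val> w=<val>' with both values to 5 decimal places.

k=0: b·v=41.9×(-1.64)=-68.71600; √(2b)=9.15423; u=(-68.71600+29.488)/9.15423=-4.28523, w=(-68.71600−29.488)/9.15423=-10.72771
k=1: b·v=41.9×3.447=144.42930; √(2b)=9.15423; u=(144.42930+(-31.109))/9.15423=12.37900, w=(144.42930−(-31.109))/9.15423=19.17564
k=2: b·v=41.9×(-3.638)=-152.43220; √(2b)=9.15423; u=(-152.43220+12.323)/9.15423=-15.30540, w=(-152.43220−12.323)/9.15423=-17.99770
k=3: b·v=41.9×(-2.247)=-94.14930; √(2b)=9.15423; u=(-94.14930+24.083)/9.15423=-7.65398, w=(-94.14930−24.083)/9.15423=-12.91559

0: u=-4.28523 w=-10.72771
1: u=12.37900 w=19.17564
2: u=-15.30540 w=-17.99770
3: u=-7.65398 w=-12.91559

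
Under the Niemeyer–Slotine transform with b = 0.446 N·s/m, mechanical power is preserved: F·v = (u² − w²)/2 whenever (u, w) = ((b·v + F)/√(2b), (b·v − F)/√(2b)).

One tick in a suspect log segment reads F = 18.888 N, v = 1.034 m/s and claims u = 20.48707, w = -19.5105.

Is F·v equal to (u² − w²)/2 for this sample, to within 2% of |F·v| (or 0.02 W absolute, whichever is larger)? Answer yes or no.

yes

F·v = 18.888×1.034 = 19.53019 W.
(u² − w²)/2 = (419.72004 − 380.65961)/2 = 19.53021 W.
|Δ| = 0.00002;  2% of max(1, |F·v|) = 0.39060.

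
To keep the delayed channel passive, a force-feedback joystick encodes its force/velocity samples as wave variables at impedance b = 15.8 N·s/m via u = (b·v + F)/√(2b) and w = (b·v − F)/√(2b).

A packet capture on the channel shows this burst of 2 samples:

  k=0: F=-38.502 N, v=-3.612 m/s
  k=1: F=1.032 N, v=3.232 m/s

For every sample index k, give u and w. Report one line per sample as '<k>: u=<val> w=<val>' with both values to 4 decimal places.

k=0: b·v=15.8×(-3.612)=-57.0696; √(2b)=5.6214; u=(-57.0696+(-38.502))/5.6214=-17.0014, w=(-57.0696−(-38.502))/5.6214=-3.3030
k=1: b·v=15.8×3.232=51.0656; √(2b)=5.6214; u=(51.0656+1.032)/5.6214=9.2677, w=(51.0656−1.032)/5.6214=8.9006

0: u=-17.0014 w=-3.3030
1: u=9.2677 w=8.9006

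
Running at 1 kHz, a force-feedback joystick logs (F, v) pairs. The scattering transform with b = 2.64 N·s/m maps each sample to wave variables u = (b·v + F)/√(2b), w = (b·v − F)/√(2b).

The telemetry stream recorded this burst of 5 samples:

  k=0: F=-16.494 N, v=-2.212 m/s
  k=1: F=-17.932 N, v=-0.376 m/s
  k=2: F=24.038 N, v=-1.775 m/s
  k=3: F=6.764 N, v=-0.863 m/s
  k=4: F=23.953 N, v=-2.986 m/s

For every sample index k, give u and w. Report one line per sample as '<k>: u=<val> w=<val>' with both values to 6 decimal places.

k=0: b·v=2.64×(-2.212)=-5.839680; √(2b)=2.297825; u=(-5.839680+(-16.494))/2.297825=-9.719487, w=(-5.839680−(-16.494))/2.297825=4.636698
k=1: b·v=2.64×(-0.376)=-0.992640; √(2b)=2.297825; u=(-0.992640+(-17.932))/2.297825=-8.235892, w=(-0.992640−(-17.932))/2.297825=7.371910
k=2: b·v=2.64×(-1.775)=-4.686000; √(2b)=2.297825; u=(-4.686000+24.038)/2.297825=8.421877, w=(-4.686000−24.038)/2.297825=-12.500516
k=3: b·v=2.64×(-0.863)=-2.278320; √(2b)=2.297825; u=(-2.278320+6.764)/2.297825=1.952142, w=(-2.278320−6.764)/2.297825=-3.935165
k=4: b·v=2.64×(-2.986)=-7.883040; √(2b)=2.297825; u=(-7.883040+23.953)/2.297825=6.993552, w=(-7.883040−23.953)/2.297825=-13.854858

0: u=-9.719487 w=4.636698
1: u=-8.235892 w=7.371910
2: u=8.421877 w=-12.500516
3: u=1.952142 w=-3.935165
4: u=6.993552 w=-13.854858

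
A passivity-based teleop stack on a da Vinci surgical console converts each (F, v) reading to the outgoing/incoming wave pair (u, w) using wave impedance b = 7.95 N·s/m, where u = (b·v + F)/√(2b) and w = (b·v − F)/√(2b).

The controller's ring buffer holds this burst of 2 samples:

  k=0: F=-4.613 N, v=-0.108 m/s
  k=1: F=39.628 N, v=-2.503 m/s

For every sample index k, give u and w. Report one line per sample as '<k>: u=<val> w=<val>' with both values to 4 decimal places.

k=0: b·v=7.95×(-0.108)=-0.8586; √(2b)=3.9875; u=(-0.8586+(-4.613))/3.9875=-1.3722, w=(-0.8586−(-4.613))/3.9875=0.9415
k=1: b·v=7.95×(-2.503)=-19.8989; √(2b)=3.9875; u=(-19.8989+39.628)/3.9875=4.9478, w=(-19.8989−39.628)/3.9875=-14.9284

0: u=-1.3722 w=0.9415
1: u=4.9478 w=-14.9284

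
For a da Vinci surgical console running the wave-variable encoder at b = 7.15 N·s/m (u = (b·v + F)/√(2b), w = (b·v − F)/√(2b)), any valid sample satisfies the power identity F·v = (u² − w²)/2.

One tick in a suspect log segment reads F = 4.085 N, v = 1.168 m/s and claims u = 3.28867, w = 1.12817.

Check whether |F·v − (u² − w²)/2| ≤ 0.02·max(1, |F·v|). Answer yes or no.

yes

F·v = 4.085×1.168 = 4.7713 W.
(u² − w²)/2 = (10.8154 − 1.2728)/2 = 4.7713 W.
|Δ| = 0.0000;  2% of max(1, |F·v|) = 0.0954.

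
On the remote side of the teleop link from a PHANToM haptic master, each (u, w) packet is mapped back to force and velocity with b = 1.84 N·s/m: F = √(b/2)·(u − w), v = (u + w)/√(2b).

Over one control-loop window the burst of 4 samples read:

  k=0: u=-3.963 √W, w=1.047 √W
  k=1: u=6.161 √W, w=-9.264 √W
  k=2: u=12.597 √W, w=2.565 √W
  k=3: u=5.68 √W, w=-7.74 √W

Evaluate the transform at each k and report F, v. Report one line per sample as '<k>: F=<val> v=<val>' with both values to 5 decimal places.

k=0: u−w=-5.01000, u+w=-2.91600; √(b/2)=0.95917, √(2b)=1.91833; F=0.95917×(-5.01)=-4.80542, v=-2.91600/1.91833=-1.52007
k=1: u−w=15.42500, u+w=-3.10300; √(b/2)=0.95917, √(2b)=1.91833; F=0.95917×15.425=14.79514, v=-3.10300/1.91833=-1.61755
k=2: u−w=10.03200, u+w=15.16200; √(b/2)=0.95917, √(2b)=1.91833; F=0.95917×10.032=9.62236, v=15.16200/1.91833=7.90374
k=3: u−w=13.42000, u+w=-2.06000; √(b/2)=0.95917, √(2b)=1.91833; F=0.95917×13.42=12.87201, v=-2.06000/1.91833=-1.07385

0: F=-4.80542 v=-1.52007
1: F=14.79514 v=-1.61755
2: F=9.62236 v=7.90374
3: F=12.87201 v=-1.07385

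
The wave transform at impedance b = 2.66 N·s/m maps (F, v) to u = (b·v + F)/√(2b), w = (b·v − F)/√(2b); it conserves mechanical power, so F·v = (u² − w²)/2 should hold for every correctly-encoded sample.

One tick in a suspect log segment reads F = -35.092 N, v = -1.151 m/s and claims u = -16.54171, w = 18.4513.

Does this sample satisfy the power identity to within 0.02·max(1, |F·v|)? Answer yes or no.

no

F·v = (-35.092)×(-1.151) = 40.39089 W.
(u² − w²)/2 = (273.62817 − 340.45047)/2 = -33.41115 W.
|Δ| = 73.80204;  2% of max(1, |F·v|) = 0.80782.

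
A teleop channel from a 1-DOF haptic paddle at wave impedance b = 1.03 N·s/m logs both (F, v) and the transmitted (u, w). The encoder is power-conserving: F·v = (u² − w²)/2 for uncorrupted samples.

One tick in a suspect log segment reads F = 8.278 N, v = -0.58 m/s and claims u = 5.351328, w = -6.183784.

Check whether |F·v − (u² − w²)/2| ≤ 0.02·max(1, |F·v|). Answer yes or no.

yes

F·v = 8.278×(-0.58) = -4.801240 W.
(u² − w²)/2 = (28.636711 − 38.239185)/2 = -4.801237 W.
|Δ| = 0.000003;  2% of max(1, |F·v|) = 0.096025.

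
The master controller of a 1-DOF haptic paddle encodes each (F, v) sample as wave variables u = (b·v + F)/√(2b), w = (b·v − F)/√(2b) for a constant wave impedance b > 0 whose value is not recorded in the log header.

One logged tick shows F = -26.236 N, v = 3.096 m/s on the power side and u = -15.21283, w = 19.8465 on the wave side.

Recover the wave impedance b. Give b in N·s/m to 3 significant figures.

b = 1.12 N·s/m

u + w = 4.6337;  u + w = √(2b)·v, so √(2b) = 4.6337/3.096 = 1.4967.
b = (√(2b))²/2 = 2.2400/2 = 1.1200.
(Check via u − w = 2F/√(2b): u − w = -35.0593, 2F/√(2b) = -35.0593.)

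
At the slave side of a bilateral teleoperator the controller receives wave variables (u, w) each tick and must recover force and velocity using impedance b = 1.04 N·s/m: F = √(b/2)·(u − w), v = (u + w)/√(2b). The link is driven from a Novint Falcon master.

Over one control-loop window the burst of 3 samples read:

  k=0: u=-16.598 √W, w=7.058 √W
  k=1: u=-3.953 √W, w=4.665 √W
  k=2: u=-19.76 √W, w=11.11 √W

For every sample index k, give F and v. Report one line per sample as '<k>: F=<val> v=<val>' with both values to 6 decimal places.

k=0: u−w=-23.656000, u+w=-9.540000; √(b/2)=0.721110, √(2b)=1.442221; F=0.721110×(-23.656)=-17.058584, v=-9.540000/1.442221=-6.614800
k=1: u−w=-8.618000, u+w=0.712000; √(b/2)=0.721110, √(2b)=1.442221; F=0.721110×(-8.618)=-6.214528, v=0.712000/1.442221=0.493683
k=2: u−w=-30.870000, u+w=-8.650000; √(b/2)=0.721110, √(2b)=1.442221; F=0.721110×(-30.87)=-22.260674, v=-8.650000/1.442221=-5.997696

0: F=-17.058584 v=-6.614800
1: F=-6.214528 v=0.493683
2: F=-22.260674 v=-5.997696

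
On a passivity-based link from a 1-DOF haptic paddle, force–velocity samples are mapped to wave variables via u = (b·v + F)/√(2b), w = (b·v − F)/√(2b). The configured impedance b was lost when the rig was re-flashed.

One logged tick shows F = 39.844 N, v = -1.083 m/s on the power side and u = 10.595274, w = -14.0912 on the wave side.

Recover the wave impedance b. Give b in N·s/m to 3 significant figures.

b = 5.21 N·s/m

u + w = -3.495926;  u + w = √(2b)·v, so √(2b) = -3.495926/(-1.083) = 3.228002.
b = (√(2b))²/2 = 10.419996/2 = 5.209998.
(Check via u − w = 2F/√(2b): u − w = 24.686474, 2F/√(2b) = 24.686479.)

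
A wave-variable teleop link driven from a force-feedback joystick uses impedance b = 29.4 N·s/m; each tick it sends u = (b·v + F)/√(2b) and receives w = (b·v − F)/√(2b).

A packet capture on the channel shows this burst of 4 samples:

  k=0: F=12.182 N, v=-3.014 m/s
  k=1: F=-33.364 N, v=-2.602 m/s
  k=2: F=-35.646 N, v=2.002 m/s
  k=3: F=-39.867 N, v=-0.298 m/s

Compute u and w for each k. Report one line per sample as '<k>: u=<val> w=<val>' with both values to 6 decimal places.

k=0: b·v=29.4×(-3.014)=-88.611600; √(2b)=7.668116; u=(-88.611600+12.182)/7.668116=-9.967194, w=(-88.611600−12.182)/7.668116=-13.144507
k=1: b·v=29.4×(-2.602)=-76.498800; √(2b)=7.668116; u=(-76.498800+(-33.364))/7.668116=-14.327222, w=(-76.498800−(-33.364))/7.668116=-5.625215
k=2: b·v=29.4×2.002=58.858800; √(2b)=7.668116; u=(58.858800+(-35.646))/7.668116=3.027184, w=(58.858800−(-35.646))/7.668116=12.324384
k=3: b·v=29.4×(-0.298)=-8.761200; √(2b)=7.668116; u=(-8.761200+(-39.867))/7.668116=-6.341610, w=(-8.761200−(-39.867))/7.668116=4.056512

0: u=-9.967194 w=-13.144507
1: u=-14.327222 w=-5.625215
2: u=3.027184 w=12.324384
3: u=-6.341610 w=4.056512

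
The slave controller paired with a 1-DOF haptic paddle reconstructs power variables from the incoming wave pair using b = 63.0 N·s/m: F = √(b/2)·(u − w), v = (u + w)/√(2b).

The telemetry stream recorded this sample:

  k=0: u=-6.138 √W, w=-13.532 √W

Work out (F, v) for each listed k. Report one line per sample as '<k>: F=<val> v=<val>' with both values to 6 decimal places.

k=0: u−w=7.394000, u+w=-19.670000; √(b/2)=5.612486, √(2b)=11.224972; F=5.612486×7.394=41.498722, v=-19.670000/11.224972=-1.752343

0: F=41.498722 v=-1.752343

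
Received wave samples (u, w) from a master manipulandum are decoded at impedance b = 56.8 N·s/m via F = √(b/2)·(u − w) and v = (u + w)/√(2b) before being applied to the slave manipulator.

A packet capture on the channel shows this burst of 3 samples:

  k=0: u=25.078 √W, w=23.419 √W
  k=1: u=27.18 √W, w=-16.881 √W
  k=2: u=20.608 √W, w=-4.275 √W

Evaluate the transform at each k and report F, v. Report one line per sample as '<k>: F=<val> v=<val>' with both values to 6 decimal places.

0: F=8.841085 v=4.550150
1: F=234.808341 v=0.966286
2: F=132.605614 v=1.532416

k=0: u−w=1.659000, u+w=48.497000; √(b/2)=5.329165, √(2b)=10.658330; F=5.329165×1.659=8.841085, v=48.497000/10.658330=4.550150
k=1: u−w=44.061000, u+w=10.299000; √(b/2)=5.329165, √(2b)=10.658330; F=5.329165×44.061=234.808341, v=10.299000/10.658330=0.966286
k=2: u−w=24.883000, u+w=16.333000; √(b/2)=5.329165, √(2b)=10.658330; F=5.329165×24.883=132.605614, v=16.333000/10.658330=1.532416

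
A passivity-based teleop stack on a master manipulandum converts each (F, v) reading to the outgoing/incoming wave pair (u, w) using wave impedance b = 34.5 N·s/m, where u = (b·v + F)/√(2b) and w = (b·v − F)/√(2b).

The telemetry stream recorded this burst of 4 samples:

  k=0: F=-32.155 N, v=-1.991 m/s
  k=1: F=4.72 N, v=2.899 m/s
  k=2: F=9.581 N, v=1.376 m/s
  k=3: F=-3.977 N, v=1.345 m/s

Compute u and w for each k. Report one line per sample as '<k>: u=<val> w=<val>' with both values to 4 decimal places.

k=0: b·v=34.5×(-1.991)=-68.6895; √(2b)=8.3066; u=(-68.6895+(-32.155))/8.3066=-12.1403, w=(-68.6895−(-32.155))/8.3066=-4.3982
k=1: b·v=34.5×2.899=100.0155; √(2b)=8.3066; u=(100.0155+4.72)/8.3066=12.6087, w=(100.0155−4.72)/8.3066=11.4722
k=2: b·v=34.5×1.376=47.4720; √(2b)=8.3066; u=(47.4720+9.581)/8.3066=6.8684, w=(47.4720−9.581)/8.3066=4.5615
k=3: b·v=34.5×1.345=46.4025; √(2b)=8.3066; u=(46.4025+(-3.977))/8.3066=5.1074, w=(46.4025−(-3.977))/8.3066=6.0650

0: u=-12.1403 w=-4.3982
1: u=12.6087 w=11.4722
2: u=6.8684 w=4.5615
3: u=5.1074 w=6.0650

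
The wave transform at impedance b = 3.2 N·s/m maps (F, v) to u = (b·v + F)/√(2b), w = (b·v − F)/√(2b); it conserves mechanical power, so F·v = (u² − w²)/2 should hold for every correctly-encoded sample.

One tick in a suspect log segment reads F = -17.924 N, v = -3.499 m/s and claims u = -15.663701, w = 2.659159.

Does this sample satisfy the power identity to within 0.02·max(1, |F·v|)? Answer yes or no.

F·v = (-17.924)×(-3.499) = 62.716076 W.
(u² − w²)/2 = (245.351529 − 7.071127)/2 = 119.140201 W.
|Δ| = 56.424125;  2% of max(1, |F·v|) = 1.254322.

no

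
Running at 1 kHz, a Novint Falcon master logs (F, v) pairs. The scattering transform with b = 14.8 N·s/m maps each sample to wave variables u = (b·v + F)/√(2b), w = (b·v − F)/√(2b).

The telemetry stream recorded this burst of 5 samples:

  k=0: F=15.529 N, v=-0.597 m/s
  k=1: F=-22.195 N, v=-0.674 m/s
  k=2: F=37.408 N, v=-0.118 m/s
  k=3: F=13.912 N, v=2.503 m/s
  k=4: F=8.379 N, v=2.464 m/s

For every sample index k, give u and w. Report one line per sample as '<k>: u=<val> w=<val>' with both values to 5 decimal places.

k=0: b·v=14.8×(-0.597)=-8.83560; √(2b)=5.44059; u=(-8.83560+15.529)/5.44059=1.23027, w=(-8.83560−15.529)/5.44059=-4.47830
k=1: b·v=14.8×(-0.674)=-9.97520; √(2b)=5.44059; u=(-9.97520+(-22.195))/5.44059=-5.91300, w=(-9.97520−(-22.195))/5.44059=2.24604
k=2: b·v=14.8×(-0.118)=-1.74640; √(2b)=5.44059; u=(-1.74640+37.408)/5.44059=6.55473, w=(-1.74640−37.408)/5.44059=-7.19672
k=3: b·v=14.8×2.503=37.04440; √(2b)=5.44059; u=(37.04440+13.912)/5.44059=9.36597, w=(37.04440−13.912)/5.44059=4.25182
k=4: b·v=14.8×2.464=36.46720; √(2b)=5.44059; u=(36.46720+8.379)/5.44059=8.24290, w=(36.46720−8.379)/5.44059=5.16271

0: u=1.23027 w=-4.47830
1: u=-5.91300 w=2.24604
2: u=6.55473 w=-7.19672
3: u=9.36597 w=4.25182
4: u=8.24290 w=5.16271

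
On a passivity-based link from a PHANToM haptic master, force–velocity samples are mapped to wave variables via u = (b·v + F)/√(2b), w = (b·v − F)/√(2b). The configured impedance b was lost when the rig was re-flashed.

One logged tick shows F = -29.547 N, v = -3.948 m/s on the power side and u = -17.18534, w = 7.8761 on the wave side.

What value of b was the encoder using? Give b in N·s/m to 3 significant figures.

b = 2.78 N·s/m

u + w = -9.3092;  u + w = √(2b)·v, so √(2b) = -9.3092/(-3.948) = 2.3580.
b = (√(2b))²/2 = 5.5600/2 = 2.7800.
(Check via u − w = 2F/√(2b): u − w = -25.0614, 2F/√(2b) = -25.0615.)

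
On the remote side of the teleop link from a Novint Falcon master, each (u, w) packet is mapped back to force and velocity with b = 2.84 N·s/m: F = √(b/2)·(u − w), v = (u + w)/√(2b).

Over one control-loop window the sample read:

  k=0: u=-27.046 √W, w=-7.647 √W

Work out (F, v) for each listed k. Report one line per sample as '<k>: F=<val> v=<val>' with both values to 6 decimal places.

k=0: u−w=-19.399000, u+w=-34.693000; √(b/2)=1.191638, √(2b)=2.383275; F=1.191638×(-19.399)=-23.116576, v=-34.693000/2.383275=-14.556859

0: F=-23.116576 v=-14.556859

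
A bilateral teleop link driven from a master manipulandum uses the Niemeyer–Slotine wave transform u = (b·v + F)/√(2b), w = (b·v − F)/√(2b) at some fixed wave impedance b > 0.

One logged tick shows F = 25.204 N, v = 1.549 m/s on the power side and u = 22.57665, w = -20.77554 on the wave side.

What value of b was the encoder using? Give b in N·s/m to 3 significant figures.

b = 0.676 N·s/m

u + w = 1.8011;  u + w = √(2b)·v, so √(2b) = 1.8011/1.549 = 1.1628.
b = (√(2b))²/2 = 1.3520/2 = 0.6760.
(Check via u − w = 2F/√(2b): u − w = 43.3522, 2F/√(2b) = 43.3522.)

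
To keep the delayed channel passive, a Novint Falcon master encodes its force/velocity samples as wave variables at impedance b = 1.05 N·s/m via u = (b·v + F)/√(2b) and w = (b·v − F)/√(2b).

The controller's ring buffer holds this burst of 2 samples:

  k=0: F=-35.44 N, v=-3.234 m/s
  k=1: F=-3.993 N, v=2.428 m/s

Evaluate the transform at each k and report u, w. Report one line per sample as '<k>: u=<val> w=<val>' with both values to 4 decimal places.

0: u=-26.7992 w=22.1127
1: u=-0.9962 w=4.5147

k=0: b·v=1.05×(-3.234)=-3.3957; √(2b)=1.4491; u=(-3.3957+(-35.44))/1.4491=-26.7992, w=(-3.3957−(-35.44))/1.4491=22.1127
k=1: b·v=1.05×2.428=2.5494; √(2b)=1.4491; u=(2.5494+(-3.993))/1.4491=-0.9962, w=(2.5494−(-3.993))/1.4491=4.5147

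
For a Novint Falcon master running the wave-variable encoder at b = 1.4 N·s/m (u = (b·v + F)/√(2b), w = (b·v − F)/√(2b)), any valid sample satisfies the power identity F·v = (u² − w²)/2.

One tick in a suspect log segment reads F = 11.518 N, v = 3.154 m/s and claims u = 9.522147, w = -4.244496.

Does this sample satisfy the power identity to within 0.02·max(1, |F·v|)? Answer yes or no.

yes

F·v = 11.518×3.154 = 36.327772 W.
(u² − w²)/2 = (90.671283 − 18.015746)/2 = 36.327769 W.
|Δ| = 0.000003;  2% of max(1, |F·v|) = 0.726555.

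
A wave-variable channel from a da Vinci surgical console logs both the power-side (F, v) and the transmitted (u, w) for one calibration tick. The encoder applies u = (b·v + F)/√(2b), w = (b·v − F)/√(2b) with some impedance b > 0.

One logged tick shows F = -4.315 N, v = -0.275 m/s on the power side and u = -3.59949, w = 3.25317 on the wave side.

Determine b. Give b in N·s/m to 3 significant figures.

u + w = -0.34632;  u + w = √(2b)·v, so √(2b) = -0.34632/(-0.275) = 1.25935.
b = (√(2b))²/2 = 1.58595/2 = 0.79298.
(Check via u − w = 2F/√(2b): u − w = -6.85266, 2F/√(2b) = -6.85277.)

b = 0.793 N·s/m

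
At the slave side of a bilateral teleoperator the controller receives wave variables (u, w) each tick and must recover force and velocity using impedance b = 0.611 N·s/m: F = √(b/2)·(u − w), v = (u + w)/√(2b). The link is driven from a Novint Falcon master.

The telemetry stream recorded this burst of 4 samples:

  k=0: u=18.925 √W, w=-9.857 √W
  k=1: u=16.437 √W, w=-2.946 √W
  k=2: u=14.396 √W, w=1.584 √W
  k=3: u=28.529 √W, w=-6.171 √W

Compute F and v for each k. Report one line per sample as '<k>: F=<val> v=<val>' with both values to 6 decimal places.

0: F=15.908403 v=8.203060
1: F=10.713382 v=12.204178
2: F=7.081456 v=14.455768
3: F=19.179403 v=20.225411

k=0: u−w=28.782000, u+w=9.068000; √(b/2)=0.552721, √(2b)=1.105441; F=0.552721×28.782=15.908403, v=9.068000/1.105441=8.203060
k=1: u−w=19.383000, u+w=13.491000; √(b/2)=0.552721, √(2b)=1.105441; F=0.552721×19.383=10.713382, v=13.491000/1.105441=12.204178
k=2: u−w=12.812000, u+w=15.980000; √(b/2)=0.552721, √(2b)=1.105441; F=0.552721×12.812=7.081456, v=15.980000/1.105441=14.455768
k=3: u−w=34.700000, u+w=22.358000; √(b/2)=0.552721, √(2b)=1.105441; F=0.552721×34.7=19.179403, v=22.358000/1.105441=20.225411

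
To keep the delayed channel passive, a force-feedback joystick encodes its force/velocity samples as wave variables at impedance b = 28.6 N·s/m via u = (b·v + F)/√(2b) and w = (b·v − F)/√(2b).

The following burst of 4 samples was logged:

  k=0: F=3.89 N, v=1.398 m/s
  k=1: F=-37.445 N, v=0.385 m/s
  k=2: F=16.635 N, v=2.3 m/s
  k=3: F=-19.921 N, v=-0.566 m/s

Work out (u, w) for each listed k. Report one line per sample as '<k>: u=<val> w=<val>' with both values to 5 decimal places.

k=0: b·v=28.6×1.398=39.98280; √(2b)=7.56307; u=(39.98280+3.89)/7.56307=5.80093, w=(39.98280−3.89)/7.56307=4.77224
k=1: b·v=28.6×0.385=11.01100; √(2b)=7.56307; u=(11.01100+(-37.445))/7.56307=-3.49514, w=(11.01100−(-37.445))/7.56307=6.40692
k=2: b·v=28.6×2.3=65.78000; √(2b)=7.56307; u=(65.78000+16.635)/7.56307=10.89703, w=(65.78000−16.635)/7.56307=6.49802
k=3: b·v=28.6×(-0.566)=-16.18760; √(2b)=7.56307; u=(-16.18760+(-19.921))/7.56307=-4.77433, w=(-16.18760−(-19.921))/7.56307=0.49364

0: u=5.80093 w=4.77224
1: u=-3.49514 w=6.40692
2: u=10.89703 w=6.49802
3: u=-4.77433 w=0.49364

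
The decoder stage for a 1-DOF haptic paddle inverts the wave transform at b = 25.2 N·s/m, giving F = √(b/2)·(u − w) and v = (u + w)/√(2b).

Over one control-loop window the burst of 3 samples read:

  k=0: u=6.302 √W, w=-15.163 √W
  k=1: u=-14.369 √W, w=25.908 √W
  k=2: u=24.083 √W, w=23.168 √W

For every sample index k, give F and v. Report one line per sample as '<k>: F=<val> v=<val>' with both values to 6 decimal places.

0: F=76.193192 v=-1.248152
1: F=-142.969167 v=1.625372
2: F=3.247928 v=6.655731

k=0: u−w=21.465000, u+w=-8.861000; √(b/2)=3.549648, √(2b)=7.099296; F=3.549648×21.465=76.193192, v=-8.861000/7.099296=-1.248152
k=1: u−w=-40.277000, u+w=11.539000; √(b/2)=3.549648, √(2b)=7.099296; F=3.549648×(-40.277)=-142.969167, v=11.539000/7.099296=1.625372
k=2: u−w=0.915000, u+w=47.251000; √(b/2)=3.549648, √(2b)=7.099296; F=3.549648×0.915=3.247928, v=47.251000/7.099296=6.655731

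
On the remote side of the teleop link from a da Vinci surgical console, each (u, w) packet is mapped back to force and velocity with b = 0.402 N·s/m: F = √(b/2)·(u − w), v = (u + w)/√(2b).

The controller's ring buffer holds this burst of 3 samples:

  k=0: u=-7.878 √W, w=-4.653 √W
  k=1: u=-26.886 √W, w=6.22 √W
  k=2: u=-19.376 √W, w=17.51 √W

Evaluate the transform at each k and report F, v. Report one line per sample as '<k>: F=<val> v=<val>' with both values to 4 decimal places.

0: F=-1.4459 v=-13.9752
1: F=-14.8424 v=-23.0477
2: F=-16.5371 v=-2.0811

k=0: u−w=-3.2250, u+w=-12.5310; √(b/2)=0.4483, √(2b)=0.8967; F=0.4483×(-3.225)=-1.4459, v=-12.5310/0.8967=-13.9752
k=1: u−w=-33.1060, u+w=-20.6660; √(b/2)=0.4483, √(2b)=0.8967; F=0.4483×(-33.106)=-14.8424, v=-20.6660/0.8967=-23.0477
k=2: u−w=-36.8860, u+w=-1.8660; √(b/2)=0.4483, √(2b)=0.8967; F=0.4483×(-36.886)=-16.5371, v=-1.8660/0.8967=-2.0811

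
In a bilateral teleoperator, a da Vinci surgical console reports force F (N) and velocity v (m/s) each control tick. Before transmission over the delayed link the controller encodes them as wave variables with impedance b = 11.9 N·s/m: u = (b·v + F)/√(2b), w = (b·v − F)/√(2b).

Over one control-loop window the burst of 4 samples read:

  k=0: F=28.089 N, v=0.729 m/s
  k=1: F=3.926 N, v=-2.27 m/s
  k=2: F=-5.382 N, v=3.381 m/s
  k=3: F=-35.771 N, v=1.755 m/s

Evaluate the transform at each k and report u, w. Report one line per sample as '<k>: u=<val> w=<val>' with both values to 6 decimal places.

0: u=7.535906 w=-3.979462
1: u=-4.732374 w=-6.341877
2: u=7.143943 w=9.350348
3: u=-3.051435 w=11.613245

k=0: b·v=11.9×0.729=8.675100; √(2b)=4.878524; u=(8.675100+28.089)/4.878524=7.535906, w=(8.675100−28.089)/4.878524=-3.979462
k=1: b·v=11.9×(-2.27)=-27.013000; √(2b)=4.878524; u=(-27.013000+3.926)/4.878524=-4.732374, w=(-27.013000−3.926)/4.878524=-6.341877
k=2: b·v=11.9×3.381=40.233900; √(2b)=4.878524; u=(40.233900+(-5.382))/4.878524=7.143943, w=(40.233900−(-5.382))/4.878524=9.350348
k=3: b·v=11.9×1.755=20.884500; √(2b)=4.878524; u=(20.884500+(-35.771))/4.878524=-3.051435, w=(20.884500−(-35.771))/4.878524=11.613245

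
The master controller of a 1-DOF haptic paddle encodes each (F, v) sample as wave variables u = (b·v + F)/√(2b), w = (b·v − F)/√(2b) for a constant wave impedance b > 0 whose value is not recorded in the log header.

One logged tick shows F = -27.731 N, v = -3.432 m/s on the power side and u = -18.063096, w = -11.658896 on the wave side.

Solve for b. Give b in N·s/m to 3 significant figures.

u + w = -29.721992;  u + w = √(2b)·v, so √(2b) = -29.721992/(-3.432) = 8.660254.
b = (√(2b))²/2 = 75.000001/2 = 37.500000.
(Check via u − w = 2F/√(2b): u − w = -6.404200, 2F/√(2b) = -6.404200.)

b = 37.5 N·s/m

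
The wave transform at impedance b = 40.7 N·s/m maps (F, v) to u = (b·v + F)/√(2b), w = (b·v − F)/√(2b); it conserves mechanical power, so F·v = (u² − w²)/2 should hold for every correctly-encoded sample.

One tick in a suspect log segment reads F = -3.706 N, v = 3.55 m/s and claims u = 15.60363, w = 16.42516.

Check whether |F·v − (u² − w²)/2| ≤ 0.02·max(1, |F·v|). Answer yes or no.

F·v = (-3.706)×3.55 = -13.15630 W.
(u² − w²)/2 = (243.47327 − 269.78588)/2 = -13.15631 W.
|Δ| = 0.00001;  2% of max(1, |F·v|) = 0.26313.

yes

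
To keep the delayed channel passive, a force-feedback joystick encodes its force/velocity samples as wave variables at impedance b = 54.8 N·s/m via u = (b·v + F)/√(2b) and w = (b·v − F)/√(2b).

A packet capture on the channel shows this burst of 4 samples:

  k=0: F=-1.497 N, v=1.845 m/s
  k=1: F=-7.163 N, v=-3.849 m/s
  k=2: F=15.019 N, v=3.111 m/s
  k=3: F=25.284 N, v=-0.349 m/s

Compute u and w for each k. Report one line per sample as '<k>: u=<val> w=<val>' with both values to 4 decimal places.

k=0: b·v=54.8×1.845=101.1060; √(2b)=10.4690; u=(101.1060+(-1.497))/10.4690=9.5147, w=(101.1060−(-1.497))/10.4690=9.8006
k=1: b·v=54.8×(-3.849)=-210.9252; √(2b)=10.4690; u=(-210.9252+(-7.163))/10.4690=-20.8318, w=(-210.9252−(-7.163))/10.4690=-19.4634
k=2: b·v=54.8×3.111=170.4828; √(2b)=10.4690; u=(170.4828+15.019)/10.4690=17.7191, w=(170.4828−15.019)/10.4690=14.8499
k=3: b·v=54.8×(-0.349)=-19.1252; √(2b)=10.4690; u=(-19.1252+25.284)/10.4690=0.5883, w=(-19.1252−25.284)/10.4690=-4.2420

0: u=9.5147 w=9.8006
1: u=-20.8318 w=-19.4634
2: u=17.7191 w=14.8499
3: u=0.5883 w=-4.2420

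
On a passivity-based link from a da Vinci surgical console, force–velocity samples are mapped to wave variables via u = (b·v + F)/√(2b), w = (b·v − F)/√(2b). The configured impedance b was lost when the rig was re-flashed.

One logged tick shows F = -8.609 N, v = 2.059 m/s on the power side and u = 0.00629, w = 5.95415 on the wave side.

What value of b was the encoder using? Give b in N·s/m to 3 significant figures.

b = 4.19 N·s/m

u + w = 5.96044;  u + w = √(2b)·v, so √(2b) = 5.96044/2.059 = 2.89482.
b = (√(2b))²/2 = 8.38000/2 = 4.19000.
(Check via u − w = 2F/√(2b): u − w = -5.94786, 2F/√(2b) = -5.94786.)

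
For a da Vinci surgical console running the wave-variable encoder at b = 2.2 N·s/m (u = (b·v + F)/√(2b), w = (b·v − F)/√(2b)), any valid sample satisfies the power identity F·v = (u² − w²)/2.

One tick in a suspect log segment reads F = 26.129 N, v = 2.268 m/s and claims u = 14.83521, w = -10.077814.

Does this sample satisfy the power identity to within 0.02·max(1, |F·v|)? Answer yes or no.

yes

F·v = 26.129×2.268 = 59.260572 W.
(u² − w²)/2 = (220.083456 − 101.562335)/2 = 59.260560 W.
|Δ| = 0.000012;  2% of max(1, |F·v|) = 1.185211.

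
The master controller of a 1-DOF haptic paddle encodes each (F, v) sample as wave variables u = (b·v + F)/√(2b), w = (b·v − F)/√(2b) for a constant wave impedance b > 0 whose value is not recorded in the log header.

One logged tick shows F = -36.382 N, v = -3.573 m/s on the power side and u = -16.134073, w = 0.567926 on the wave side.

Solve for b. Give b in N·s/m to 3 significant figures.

u + w = -15.566147;  u + w = √(2b)·v, so √(2b) = -15.566147/(-3.573) = 4.356604.
b = (√(2b))²/2 = 18.980001/2 = 9.490000.
(Check via u − w = 2F/√(2b): u − w = -16.701999, 2F/√(2b) = -16.701999.)

b = 9.49 N·s/m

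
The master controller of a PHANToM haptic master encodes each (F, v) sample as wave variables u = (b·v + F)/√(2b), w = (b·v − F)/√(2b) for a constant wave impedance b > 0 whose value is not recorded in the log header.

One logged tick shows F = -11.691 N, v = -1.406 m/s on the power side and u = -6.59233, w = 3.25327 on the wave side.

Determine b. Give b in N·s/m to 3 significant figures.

u + w = -3.3391;  u + w = √(2b)·v, so √(2b) = -3.3391/(-1.406) = 2.3749.
b = (√(2b))²/2 = 5.6400/2 = 2.8200.
(Check via u − w = 2F/√(2b): u − w = -9.8456, 2F/√(2b) = -9.8456.)

b = 2.82 N·s/m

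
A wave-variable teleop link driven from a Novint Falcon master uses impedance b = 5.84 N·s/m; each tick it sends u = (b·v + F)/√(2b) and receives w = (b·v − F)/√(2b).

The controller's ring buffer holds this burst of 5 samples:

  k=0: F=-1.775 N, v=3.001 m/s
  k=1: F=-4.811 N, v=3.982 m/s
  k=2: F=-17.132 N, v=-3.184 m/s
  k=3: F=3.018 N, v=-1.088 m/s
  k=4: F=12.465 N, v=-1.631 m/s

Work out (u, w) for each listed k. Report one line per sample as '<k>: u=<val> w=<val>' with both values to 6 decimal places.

k=0: b·v=5.84×3.001=17.525840; √(2b)=3.417601; u=(17.525840+(-1.775))/3.417601=4.608741, w=(17.525840−(-1.775))/3.417601=5.647481
k=1: b·v=5.84×3.982=23.254880; √(2b)=3.417601; u=(23.254880+(-4.811))/3.417601=5.396732, w=(23.254880−(-4.811))/3.417601=8.212157
k=2: b·v=5.84×(-3.184)=-18.594560; √(2b)=3.417601; u=(-18.594560+(-17.132))/3.417601=-10.453694, w=(-18.594560−(-17.132))/3.417601=-0.427949
k=3: b·v=5.84×(-1.088)=-6.353920; √(2b)=3.417601; u=(-6.353920+3.018)/3.417601=-0.976100, w=(-6.353920−3.018)/3.417601=-2.742251
k=4: b·v=5.84×(-1.631)=-9.525040; √(2b)=3.417601; u=(-9.525040+12.465)/3.417601=0.860241, w=(-9.525040−12.465)/3.417601=-6.434349

0: u=4.608741 w=5.647481
1: u=5.396732 w=8.212157
2: u=-10.453694 w=-0.427949
3: u=-0.976100 w=-2.742251
4: u=0.860241 w=-6.434349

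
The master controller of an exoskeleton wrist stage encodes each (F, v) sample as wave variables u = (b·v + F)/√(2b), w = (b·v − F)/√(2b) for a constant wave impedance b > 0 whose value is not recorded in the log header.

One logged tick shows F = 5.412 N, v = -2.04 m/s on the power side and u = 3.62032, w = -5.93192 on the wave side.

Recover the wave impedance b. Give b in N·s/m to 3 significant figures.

b = 0.642 N·s/m

u + w = -2.31160;  u + w = √(2b)·v, so √(2b) = -2.31160/(-2.04) = 1.13314.
b = (√(2b))²/2 = 1.28400/2 = 0.64200.
(Check via u − w = 2F/√(2b): u − w = 9.55224, 2F/√(2b) = 9.55224.)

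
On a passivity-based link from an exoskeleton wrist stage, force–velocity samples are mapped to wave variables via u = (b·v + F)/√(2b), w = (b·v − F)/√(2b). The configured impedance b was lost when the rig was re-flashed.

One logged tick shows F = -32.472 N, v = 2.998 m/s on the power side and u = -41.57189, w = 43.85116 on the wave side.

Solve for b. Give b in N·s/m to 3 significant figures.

u + w = 2.2793;  u + w = √(2b)·v, so √(2b) = 2.2793/2.998 = 0.7603.
b = (√(2b))²/2 = 0.5780/2 = 0.2890.
(Check via u − w = 2F/√(2b): u − w = -85.4231, 2F/√(2b) = -85.4230.)

b = 0.289 N·s/m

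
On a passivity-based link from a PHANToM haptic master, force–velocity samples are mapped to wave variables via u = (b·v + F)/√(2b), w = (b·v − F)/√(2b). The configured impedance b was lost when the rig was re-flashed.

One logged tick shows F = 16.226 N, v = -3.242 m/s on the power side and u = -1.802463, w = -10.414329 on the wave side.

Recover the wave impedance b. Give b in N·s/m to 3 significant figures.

b = 7.1 N·s/m

u + w = -12.216792;  u + w = √(2b)·v, so √(2b) = -12.216792/(-3.242) = 3.768289.
b = (√(2b))²/2 = 14.200000/2 = 7.100000.
(Check via u − w = 2F/√(2b): u − w = 8.611866, 2F/√(2b) = 8.611867.)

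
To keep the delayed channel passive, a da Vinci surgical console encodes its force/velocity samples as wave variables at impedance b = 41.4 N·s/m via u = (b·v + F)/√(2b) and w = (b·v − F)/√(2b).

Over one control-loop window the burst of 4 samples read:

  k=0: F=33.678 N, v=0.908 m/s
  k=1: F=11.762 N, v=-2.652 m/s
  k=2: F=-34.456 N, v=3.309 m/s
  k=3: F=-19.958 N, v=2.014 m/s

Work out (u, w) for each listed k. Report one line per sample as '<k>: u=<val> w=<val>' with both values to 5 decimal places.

0: u=7.83225 w=0.43005
1: u=-10.77327 w=-13.35848
2: u=11.26844 w=18.84164
3: u=6.96983 w=11.35647

k=0: b·v=41.4×0.908=37.59120; √(2b)=9.09945; u=(37.59120+33.678)/9.09945=7.83225, w=(37.59120−33.678)/9.09945=0.43005
k=1: b·v=41.4×(-2.652)=-109.79280; √(2b)=9.09945; u=(-109.79280+11.762)/9.09945=-10.77327, w=(-109.79280−11.762)/9.09945=-13.35848
k=2: b·v=41.4×3.309=136.99260; √(2b)=9.09945; u=(136.99260+(-34.456))/9.09945=11.26844, w=(136.99260−(-34.456))/9.09945=18.84164
k=3: b·v=41.4×2.014=83.37960; √(2b)=9.09945; u=(83.37960+(-19.958))/9.09945=6.96983, w=(83.37960−(-19.958))/9.09945=11.35647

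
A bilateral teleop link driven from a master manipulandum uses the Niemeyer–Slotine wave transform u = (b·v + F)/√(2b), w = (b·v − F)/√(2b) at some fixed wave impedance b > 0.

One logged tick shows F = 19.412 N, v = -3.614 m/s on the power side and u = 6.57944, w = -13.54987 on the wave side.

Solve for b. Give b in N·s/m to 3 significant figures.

u + w = -6.97043;  u + w = √(2b)·v, so √(2b) = -6.97043/(-3.614) = 1.92873.
b = (√(2b))²/2 = 3.72000/2 = 1.86000.
(Check via u − w = 2F/√(2b): u − w = 20.12931, 2F/√(2b) = 20.12931.)

b = 1.86 N·s/m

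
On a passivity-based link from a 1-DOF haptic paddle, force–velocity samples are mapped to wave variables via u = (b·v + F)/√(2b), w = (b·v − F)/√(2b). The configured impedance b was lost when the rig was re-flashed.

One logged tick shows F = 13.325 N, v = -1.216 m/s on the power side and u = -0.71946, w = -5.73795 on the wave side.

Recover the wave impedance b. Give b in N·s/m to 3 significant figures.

u + w = -6.4574;  u + w = √(2b)·v, so √(2b) = -6.4574/(-1.216) = 5.3104.
b = (√(2b))²/2 = 28.2000/2 = 14.1000.
(Check via u − w = 2F/√(2b): u − w = 5.0185, 2F/√(2b) = 5.0185.)

b = 14.1 N·s/m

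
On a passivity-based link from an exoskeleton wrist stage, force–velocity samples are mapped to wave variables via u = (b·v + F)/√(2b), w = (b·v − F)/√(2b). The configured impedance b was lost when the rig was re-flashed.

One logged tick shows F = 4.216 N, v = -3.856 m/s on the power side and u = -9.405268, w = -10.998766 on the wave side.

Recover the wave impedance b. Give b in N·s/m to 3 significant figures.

b = 14 N·s/m

u + w = -20.404034;  u + w = √(2b)·v, so √(2b) = -20.404034/(-3.856) = 5.291503.
b = (√(2b))²/2 = 28.000000/2 = 14.000000.
(Check via u − w = 2F/√(2b): u − w = 1.593498, 2F/√(2b) = 1.593498.)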